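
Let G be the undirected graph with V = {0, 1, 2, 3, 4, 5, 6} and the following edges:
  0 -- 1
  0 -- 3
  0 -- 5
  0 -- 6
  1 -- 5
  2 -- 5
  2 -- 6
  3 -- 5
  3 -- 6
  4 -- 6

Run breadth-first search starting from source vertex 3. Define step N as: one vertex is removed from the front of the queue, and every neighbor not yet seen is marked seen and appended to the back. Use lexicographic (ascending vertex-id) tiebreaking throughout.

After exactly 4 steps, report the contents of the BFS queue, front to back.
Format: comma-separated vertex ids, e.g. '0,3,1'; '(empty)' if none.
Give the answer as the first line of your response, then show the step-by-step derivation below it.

1,2,4

step 1: dequeue 3; queue=[0,5,6]; order=3
step 2: dequeue 0; queue=[5,6,1]; order=3,0
step 3: dequeue 5; queue=[6,1,2]; order=3,0,5
step 4: dequeue 6; queue=[1,2,4]; order=3,0,5,6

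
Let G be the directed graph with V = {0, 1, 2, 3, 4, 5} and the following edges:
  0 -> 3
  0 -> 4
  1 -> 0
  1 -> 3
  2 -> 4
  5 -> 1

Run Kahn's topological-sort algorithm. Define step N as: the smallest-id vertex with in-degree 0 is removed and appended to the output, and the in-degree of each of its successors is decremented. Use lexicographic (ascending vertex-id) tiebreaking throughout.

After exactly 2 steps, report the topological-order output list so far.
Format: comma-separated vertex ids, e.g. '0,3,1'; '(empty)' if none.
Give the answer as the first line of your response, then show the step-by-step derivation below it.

2,5

step 1: output 2; order=[2]; indeg=(1,1,0,2,1,0)
step 2: output 5; order=[2,5]; indeg=(1,0,0,2,1,0)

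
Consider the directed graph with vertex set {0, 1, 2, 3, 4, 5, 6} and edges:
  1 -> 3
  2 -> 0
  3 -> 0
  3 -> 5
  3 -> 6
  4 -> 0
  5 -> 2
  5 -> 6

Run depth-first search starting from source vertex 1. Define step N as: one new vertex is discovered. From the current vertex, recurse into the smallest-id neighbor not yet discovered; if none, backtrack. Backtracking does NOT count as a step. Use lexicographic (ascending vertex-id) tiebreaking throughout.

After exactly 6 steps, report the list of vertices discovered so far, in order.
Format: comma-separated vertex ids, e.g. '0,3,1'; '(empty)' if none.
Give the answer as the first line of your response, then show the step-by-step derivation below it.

1,3,0,5,2,6

step 1: discover 1; path=1; order=1
step 2: discover 3; path=1>3; order=1,3
step 3: discover 0; path=1>3>0; order=1,3,0
step 4: discover 5; path=1>3>5; order=1,3,0,5
step 5: discover 2; path=1>3>5>2; order=1,3,0,5,2
step 6: discover 6; path=1>3>5>6; order=1,3,0,5,2,6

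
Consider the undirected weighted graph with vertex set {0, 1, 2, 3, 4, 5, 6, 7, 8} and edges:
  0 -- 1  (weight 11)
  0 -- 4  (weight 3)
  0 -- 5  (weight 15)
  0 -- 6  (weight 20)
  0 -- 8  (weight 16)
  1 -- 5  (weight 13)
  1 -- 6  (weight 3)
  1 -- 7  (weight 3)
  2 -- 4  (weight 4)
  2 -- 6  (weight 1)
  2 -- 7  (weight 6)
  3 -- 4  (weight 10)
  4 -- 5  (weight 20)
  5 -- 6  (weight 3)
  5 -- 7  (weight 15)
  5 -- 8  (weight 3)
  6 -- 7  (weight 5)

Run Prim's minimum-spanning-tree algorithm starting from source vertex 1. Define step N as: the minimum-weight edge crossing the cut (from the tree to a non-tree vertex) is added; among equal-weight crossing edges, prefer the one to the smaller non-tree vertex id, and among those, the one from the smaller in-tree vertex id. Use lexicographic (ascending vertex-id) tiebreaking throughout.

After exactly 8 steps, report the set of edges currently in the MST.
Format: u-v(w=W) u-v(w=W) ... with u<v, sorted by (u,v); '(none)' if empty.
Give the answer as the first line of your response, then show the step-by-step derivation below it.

0-4(w=3) 1-6(w=3) 1-7(w=3) 2-4(w=4) 2-6(w=1) 3-4(w=10) 5-6(w=3) 5-8(w=3)

step 1: add edge 1-6 (w=3); MST = {1-6(w=3)}
step 2: add edge 2-6 (w=1); MST = {1-6(w=3) 2-6(w=1)}
step 3: add edge 5-6 (w=3); MST = {1-6(w=3) 2-6(w=1) 5-6(w=3)}
step 4: add edge 1-7 (w=3); MST = {1-6(w=3) 1-7(w=3) 2-6(w=1) 5-6(w=3)}
step 5: add edge 5-8 (w=3); MST = {1-6(w=3) 1-7(w=3) 2-6(w=1) 5-6(w=3) 5-8(w=3)}
step 6: add edge 2-4 (w=4); MST = {1-6(w=3) 1-7(w=3) 2-4(w=4) 2-6(w=1) 5-6(w=3) 5-8(w=3)}
step 7: add edge 0-4 (w=3); MST = {0-4(w=3) 1-6(w=3) 1-7(w=3) 2-4(w=4) 2-6(w=1) 5-6(w=3) 5-8(w=3)}
step 8: add edge 3-4 (w=10); MST = {0-4(w=3) 1-6(w=3) 1-7(w=3) 2-4(w=4) 2-6(w=1) 3-4(w=10) 5-6(w=3) 5-8(w=3)}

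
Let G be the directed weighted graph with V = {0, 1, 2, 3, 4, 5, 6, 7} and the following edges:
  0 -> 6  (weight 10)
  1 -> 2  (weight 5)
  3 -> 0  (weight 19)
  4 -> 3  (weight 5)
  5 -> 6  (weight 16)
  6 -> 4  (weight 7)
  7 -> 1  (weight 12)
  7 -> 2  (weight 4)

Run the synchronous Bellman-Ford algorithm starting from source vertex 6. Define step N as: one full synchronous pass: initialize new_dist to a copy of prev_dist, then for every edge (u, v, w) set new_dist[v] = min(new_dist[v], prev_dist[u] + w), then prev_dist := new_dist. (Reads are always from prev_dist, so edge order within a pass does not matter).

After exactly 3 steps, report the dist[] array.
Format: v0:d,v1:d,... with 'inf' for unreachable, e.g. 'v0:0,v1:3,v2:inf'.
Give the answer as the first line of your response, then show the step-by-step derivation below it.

v0:31,v1:inf,v2:inf,v3:12,v4:7,v5:inf,v6:0,v7:inf

step 1: dist = v0:inf,v1:inf,v2:inf,v3:inf,v4:7,v5:inf,v6:0,v7:inf
step 2: dist = v0:inf,v1:inf,v2:inf,v3:12,v4:7,v5:inf,v6:0,v7:inf
step 3: dist = v0:31,v1:inf,v2:inf,v3:12,v4:7,v5:inf,v6:0,v7:inf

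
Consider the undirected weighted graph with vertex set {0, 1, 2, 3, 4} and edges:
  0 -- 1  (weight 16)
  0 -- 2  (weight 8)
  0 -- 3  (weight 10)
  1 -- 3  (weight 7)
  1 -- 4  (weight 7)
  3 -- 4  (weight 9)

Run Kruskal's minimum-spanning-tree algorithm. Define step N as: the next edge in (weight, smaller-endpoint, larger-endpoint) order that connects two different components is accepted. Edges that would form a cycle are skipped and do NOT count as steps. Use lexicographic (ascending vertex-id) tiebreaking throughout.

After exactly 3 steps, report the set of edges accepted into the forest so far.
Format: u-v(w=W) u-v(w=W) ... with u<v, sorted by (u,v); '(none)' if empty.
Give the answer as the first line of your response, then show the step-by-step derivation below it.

0-2(w=8) 1-3(w=7) 1-4(w=7)

step 1: add edge 1-3 (w=7); MST = {1-3(w=7)}
step 2: add edge 1-4 (w=7); MST = {1-3(w=7) 1-4(w=7)}
step 3: add edge 0-2 (w=8); MST = {0-2(w=8) 1-3(w=7) 1-4(w=7)}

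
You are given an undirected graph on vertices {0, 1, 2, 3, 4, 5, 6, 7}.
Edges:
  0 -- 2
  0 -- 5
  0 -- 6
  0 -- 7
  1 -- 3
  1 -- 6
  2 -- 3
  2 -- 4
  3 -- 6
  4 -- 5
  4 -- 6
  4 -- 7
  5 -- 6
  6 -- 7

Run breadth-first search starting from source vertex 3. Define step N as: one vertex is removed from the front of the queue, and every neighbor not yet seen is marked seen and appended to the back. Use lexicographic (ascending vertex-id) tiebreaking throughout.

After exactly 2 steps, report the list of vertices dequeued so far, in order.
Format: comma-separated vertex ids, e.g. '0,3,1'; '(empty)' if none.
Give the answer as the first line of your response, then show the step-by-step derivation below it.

3,1

step 1: dequeue 3; queue=[1,2,6]; order=3
step 2: dequeue 1; queue=[2,6]; order=3,1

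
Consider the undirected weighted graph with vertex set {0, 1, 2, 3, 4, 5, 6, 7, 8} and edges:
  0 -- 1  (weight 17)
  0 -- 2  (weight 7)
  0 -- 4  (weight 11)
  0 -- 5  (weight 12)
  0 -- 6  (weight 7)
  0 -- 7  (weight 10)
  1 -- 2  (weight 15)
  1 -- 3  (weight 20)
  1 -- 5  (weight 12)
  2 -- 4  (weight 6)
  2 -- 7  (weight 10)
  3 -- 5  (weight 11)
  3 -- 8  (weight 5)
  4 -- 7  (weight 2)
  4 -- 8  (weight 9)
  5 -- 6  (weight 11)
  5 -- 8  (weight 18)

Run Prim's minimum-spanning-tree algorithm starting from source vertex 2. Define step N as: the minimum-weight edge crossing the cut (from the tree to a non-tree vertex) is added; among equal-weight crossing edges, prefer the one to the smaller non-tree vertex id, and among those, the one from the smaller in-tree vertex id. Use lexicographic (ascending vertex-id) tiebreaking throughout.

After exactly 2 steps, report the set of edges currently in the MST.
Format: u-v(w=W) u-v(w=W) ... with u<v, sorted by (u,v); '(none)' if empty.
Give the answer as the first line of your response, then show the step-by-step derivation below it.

2-4(w=6) 4-7(w=2)

step 1: add edge 2-4 (w=6); MST = {2-4(w=6)}
step 2: add edge 4-7 (w=2); MST = {2-4(w=6) 4-7(w=2)}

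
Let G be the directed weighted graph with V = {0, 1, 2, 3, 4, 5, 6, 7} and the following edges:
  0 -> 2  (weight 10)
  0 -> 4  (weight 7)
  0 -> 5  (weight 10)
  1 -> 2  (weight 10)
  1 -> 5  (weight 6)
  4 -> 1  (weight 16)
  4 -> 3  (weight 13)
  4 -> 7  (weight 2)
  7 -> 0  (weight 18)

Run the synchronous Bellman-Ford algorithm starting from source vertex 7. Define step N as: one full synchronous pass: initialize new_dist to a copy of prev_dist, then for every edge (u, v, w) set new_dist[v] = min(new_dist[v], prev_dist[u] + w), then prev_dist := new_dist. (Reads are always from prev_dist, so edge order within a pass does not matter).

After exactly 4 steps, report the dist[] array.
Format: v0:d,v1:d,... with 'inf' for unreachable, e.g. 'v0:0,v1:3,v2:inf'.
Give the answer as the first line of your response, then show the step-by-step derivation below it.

v0:18,v1:41,v2:28,v3:38,v4:25,v5:28,v6:inf,v7:0

step 1: dist = v0:18,v1:inf,v2:inf,v3:inf,v4:inf,v5:inf,v6:inf,v7:0
step 2: dist = v0:18,v1:inf,v2:28,v3:inf,v4:25,v5:28,v6:inf,v7:0
step 3: dist = v0:18,v1:41,v2:28,v3:38,v4:25,v5:28,v6:inf,v7:0
step 4: dist = v0:18,v1:41,v2:28,v3:38,v4:25,v5:28,v6:inf,v7:0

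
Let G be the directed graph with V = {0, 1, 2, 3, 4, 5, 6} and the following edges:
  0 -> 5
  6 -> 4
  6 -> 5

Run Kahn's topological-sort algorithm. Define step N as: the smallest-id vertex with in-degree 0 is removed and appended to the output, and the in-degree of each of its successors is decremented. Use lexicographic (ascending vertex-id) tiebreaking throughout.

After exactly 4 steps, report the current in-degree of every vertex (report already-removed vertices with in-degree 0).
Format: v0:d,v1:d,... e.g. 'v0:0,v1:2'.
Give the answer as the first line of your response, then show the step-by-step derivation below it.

v0:0,v1:0,v2:0,v3:0,v4:1,v5:1,v6:0

step 1: output 0; order=[0]; indeg=(0,0,0,0,1,1,0)
step 2: output 1; order=[0,1]; indeg=(0,0,0,0,1,1,0)
step 3: output 2; order=[0,1,2]; indeg=(0,0,0,0,1,1,0)
step 4: output 3; order=[0,1,2,3]; indeg=(0,0,0,0,1,1,0)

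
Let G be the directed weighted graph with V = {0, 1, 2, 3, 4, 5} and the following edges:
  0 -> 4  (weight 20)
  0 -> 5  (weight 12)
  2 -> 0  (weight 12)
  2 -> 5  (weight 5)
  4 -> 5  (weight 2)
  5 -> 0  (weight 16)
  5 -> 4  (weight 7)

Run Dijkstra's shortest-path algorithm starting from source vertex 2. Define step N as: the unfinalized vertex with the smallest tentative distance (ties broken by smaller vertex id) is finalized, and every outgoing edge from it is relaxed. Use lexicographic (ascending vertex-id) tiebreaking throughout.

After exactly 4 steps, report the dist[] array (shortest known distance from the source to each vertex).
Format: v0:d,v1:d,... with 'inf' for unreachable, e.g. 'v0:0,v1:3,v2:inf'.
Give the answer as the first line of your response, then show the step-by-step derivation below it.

v0:12,v1:inf,v2:0,v3:inf,v4:12,v5:5

step 1: dist = v0:12,v1:inf,v2:0,v3:inf,v4:inf,v5:5
step 2: dist = v0:12,v1:inf,v2:0,v3:inf,v4:12,v5:5
step 3: dist = v0:12,v1:inf,v2:0,v3:inf,v4:12,v5:5
step 4: dist = v0:12,v1:inf,v2:0,v3:inf,v4:12,v5:5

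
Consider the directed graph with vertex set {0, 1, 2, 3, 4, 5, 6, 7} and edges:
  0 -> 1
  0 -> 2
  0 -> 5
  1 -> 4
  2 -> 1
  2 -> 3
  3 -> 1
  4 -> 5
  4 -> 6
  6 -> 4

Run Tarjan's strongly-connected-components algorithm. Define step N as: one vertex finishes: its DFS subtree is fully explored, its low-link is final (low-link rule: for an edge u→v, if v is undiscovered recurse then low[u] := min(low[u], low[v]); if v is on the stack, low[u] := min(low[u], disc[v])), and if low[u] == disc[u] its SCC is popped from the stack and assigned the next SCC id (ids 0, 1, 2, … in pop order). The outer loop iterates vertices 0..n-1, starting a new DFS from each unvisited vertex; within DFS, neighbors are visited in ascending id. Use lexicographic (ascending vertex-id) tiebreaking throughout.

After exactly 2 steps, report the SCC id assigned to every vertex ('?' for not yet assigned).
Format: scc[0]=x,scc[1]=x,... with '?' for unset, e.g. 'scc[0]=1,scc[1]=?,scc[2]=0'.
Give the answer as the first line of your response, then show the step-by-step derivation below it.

scc[0]=?,scc[1]=?,scc[2]=?,scc[3]=?,scc[4]=?,scc[5]=0,scc[6]=?,scc[7]=?

step 1: low=(low[0]=0,low[1]=1,low[2]=?,low[3]=?,low[4]=2,low[5]=3,low[6]=?,low[7]=?); scc=(scc[0]=?,scc[1]=?,scc[2]=?,scc[3]=?,scc[4]=?,scc[5]=0,scc[6]=?,scc[7]=?)
step 2: low=(low[0]=0,low[1]=1,low[2]=?,low[3]=?,low[4]=2,low[5]=3,low[6]=2,low[7]=?); scc=(scc[0]=?,scc[1]=?,scc[2]=?,scc[3]=?,scc[4]=?,scc[5]=0,scc[6]=?,scc[7]=?)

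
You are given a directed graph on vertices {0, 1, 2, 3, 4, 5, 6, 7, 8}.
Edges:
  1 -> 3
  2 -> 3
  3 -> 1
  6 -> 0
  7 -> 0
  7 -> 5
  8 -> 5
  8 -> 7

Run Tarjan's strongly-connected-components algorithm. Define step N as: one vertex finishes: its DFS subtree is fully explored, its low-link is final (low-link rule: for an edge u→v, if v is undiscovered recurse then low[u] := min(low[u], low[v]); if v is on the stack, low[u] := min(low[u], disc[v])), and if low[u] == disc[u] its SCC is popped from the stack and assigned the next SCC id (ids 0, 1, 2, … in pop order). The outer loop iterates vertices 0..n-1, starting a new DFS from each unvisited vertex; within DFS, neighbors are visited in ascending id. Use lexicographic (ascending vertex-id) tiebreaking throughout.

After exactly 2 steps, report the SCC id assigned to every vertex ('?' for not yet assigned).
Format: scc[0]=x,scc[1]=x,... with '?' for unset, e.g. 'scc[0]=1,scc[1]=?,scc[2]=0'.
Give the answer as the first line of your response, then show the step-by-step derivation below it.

scc[0]=0,scc[1]=?,scc[2]=?,scc[3]=?,scc[4]=?,scc[5]=?,scc[6]=?,scc[7]=?,scc[8]=?

step 1: low=(low[0]=0,low[1]=?,low[2]=?,low[3]=?,low[4]=?,low[5]=?,low[6]=?,low[7]=?,low[8]=?); scc=(scc[0]=0,scc[1]=?,scc[2]=?,scc[3]=?,scc[4]=?,scc[5]=?,scc[6]=?,scc[7]=?,scc[8]=?)
step 2: low=(low[0]=0,low[1]=1,low[2]=?,low[3]=1,low[4]=?,low[5]=?,low[6]=?,low[7]=?,low[8]=?); scc=(scc[0]=0,scc[1]=?,scc[2]=?,scc[3]=?,scc[4]=?,scc[5]=?,scc[6]=?,scc[7]=?,scc[8]=?)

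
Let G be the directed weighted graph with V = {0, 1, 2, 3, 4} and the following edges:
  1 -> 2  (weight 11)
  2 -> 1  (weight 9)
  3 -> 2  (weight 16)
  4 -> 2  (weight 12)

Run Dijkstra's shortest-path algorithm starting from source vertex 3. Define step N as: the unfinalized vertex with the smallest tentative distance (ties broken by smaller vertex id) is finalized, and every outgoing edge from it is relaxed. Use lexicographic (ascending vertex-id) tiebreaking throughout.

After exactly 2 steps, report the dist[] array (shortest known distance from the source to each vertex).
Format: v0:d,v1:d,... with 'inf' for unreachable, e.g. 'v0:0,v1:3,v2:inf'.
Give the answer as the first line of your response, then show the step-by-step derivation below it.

v0:inf,v1:25,v2:16,v3:0,v4:inf

step 1: dist = v0:inf,v1:inf,v2:16,v3:0,v4:inf
step 2: dist = v0:inf,v1:25,v2:16,v3:0,v4:inf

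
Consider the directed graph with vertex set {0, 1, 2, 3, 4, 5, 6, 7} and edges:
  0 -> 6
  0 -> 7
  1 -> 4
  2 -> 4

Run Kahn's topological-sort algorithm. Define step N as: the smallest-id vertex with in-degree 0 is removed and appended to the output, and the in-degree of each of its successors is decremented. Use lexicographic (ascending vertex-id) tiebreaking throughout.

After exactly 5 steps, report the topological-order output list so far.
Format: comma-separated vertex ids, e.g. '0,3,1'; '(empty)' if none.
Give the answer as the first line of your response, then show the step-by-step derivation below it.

0,1,2,3,4

step 1: output 0; order=[0]; indeg=(0,0,0,0,2,0,0,0)
step 2: output 1; order=[0,1]; indeg=(0,0,0,0,1,0,0,0)
step 3: output 2; order=[0,1,2]; indeg=(0,0,0,0,0,0,0,0)
step 4: output 3; order=[0,1,2,3]; indeg=(0,0,0,0,0,0,0,0)
step 5: output 4; order=[0,1,2,3,4]; indeg=(0,0,0,0,0,0,0,0)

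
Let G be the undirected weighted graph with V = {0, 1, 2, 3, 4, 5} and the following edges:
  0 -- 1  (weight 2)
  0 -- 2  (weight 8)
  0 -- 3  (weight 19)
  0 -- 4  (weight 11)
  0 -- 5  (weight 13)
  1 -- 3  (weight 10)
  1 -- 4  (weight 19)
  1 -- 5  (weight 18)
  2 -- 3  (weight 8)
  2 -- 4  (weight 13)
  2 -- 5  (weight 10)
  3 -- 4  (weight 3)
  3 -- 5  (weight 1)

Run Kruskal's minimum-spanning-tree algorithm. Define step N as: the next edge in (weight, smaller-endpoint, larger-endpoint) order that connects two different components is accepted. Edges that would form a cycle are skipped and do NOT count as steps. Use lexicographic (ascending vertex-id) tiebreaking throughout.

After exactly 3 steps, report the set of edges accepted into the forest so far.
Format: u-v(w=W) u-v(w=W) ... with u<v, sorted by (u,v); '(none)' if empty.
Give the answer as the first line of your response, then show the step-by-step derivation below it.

0-1(w=2) 3-4(w=3) 3-5(w=1)

step 1: add edge 3-5 (w=1); MST = {3-5(w=1)}
step 2: add edge 0-1 (w=2); MST = {0-1(w=2) 3-5(w=1)}
step 3: add edge 3-4 (w=3); MST = {0-1(w=2) 3-4(w=3) 3-5(w=1)}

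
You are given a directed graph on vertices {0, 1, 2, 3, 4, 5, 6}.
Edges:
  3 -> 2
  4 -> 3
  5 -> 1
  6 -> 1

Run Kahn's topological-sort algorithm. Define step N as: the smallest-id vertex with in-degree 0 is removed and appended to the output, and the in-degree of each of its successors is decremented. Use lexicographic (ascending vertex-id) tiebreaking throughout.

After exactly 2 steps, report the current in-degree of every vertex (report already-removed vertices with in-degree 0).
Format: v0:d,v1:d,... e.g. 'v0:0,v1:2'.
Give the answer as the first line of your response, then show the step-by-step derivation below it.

v0:0,v1:2,v2:1,v3:0,v4:0,v5:0,v6:0

step 1: output 0; order=[0]; indeg=(0,2,1,1,0,0,0)
step 2: output 4; order=[0,4]; indeg=(0,2,1,0,0,0,0)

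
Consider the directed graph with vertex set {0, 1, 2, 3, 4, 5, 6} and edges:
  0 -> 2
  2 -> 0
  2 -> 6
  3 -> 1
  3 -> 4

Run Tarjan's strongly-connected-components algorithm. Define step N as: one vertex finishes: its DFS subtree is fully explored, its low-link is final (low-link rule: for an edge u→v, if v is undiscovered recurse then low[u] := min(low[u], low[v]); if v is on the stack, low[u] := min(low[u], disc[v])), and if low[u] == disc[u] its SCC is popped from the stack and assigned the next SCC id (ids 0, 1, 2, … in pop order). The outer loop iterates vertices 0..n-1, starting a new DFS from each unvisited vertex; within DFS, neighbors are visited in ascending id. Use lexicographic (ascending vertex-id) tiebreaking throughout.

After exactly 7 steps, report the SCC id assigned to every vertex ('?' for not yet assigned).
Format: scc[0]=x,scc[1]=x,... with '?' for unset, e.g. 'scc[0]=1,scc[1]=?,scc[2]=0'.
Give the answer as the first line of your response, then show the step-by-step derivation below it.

scc[0]=1,scc[1]=2,scc[2]=1,scc[3]=4,scc[4]=3,scc[5]=5,scc[6]=0

step 1: low=(low[0]=0,low[1]=?,low[2]=0,low[3]=?,low[4]=?,low[5]=?,low[6]=2); scc=(scc[0]=?,scc[1]=?,scc[2]=?,scc[3]=?,scc[4]=?,scc[5]=?,scc[6]=0)
step 2: low=(low[0]=0,low[1]=?,low[2]=0,low[3]=?,low[4]=?,low[5]=?,low[6]=2); scc=(scc[0]=?,scc[1]=?,scc[2]=?,scc[3]=?,scc[4]=?,scc[5]=?,scc[6]=0)
step 3: low=(low[0]=0,low[1]=?,low[2]=0,low[3]=?,low[4]=?,low[5]=?,low[6]=2); scc=(scc[0]=1,scc[1]=?,scc[2]=1,scc[3]=?,scc[4]=?,scc[5]=?,scc[6]=0)
step 4: low=(low[0]=0,low[1]=3,low[2]=0,low[3]=?,low[4]=?,low[5]=?,low[6]=2); scc=(scc[0]=1,scc[1]=2,scc[2]=1,scc[3]=?,scc[4]=?,scc[5]=?,scc[6]=0)
step 5: low=(low[0]=0,low[1]=3,low[2]=0,low[3]=4,low[4]=5,low[5]=?,low[6]=2); scc=(scc[0]=1,scc[1]=2,scc[2]=1,scc[3]=?,scc[4]=3,scc[5]=?,scc[6]=0)
step 6: low=(low[0]=0,low[1]=3,low[2]=0,low[3]=4,low[4]=5,low[5]=?,low[6]=2); scc=(scc[0]=1,scc[1]=2,scc[2]=1,scc[3]=4,scc[4]=3,scc[5]=?,scc[6]=0)
step 7: low=(low[0]=0,low[1]=3,low[2]=0,low[3]=4,low[4]=5,low[5]=6,low[6]=2); scc=(scc[0]=1,scc[1]=2,scc[2]=1,scc[3]=4,scc[4]=3,scc[5]=5,scc[6]=0)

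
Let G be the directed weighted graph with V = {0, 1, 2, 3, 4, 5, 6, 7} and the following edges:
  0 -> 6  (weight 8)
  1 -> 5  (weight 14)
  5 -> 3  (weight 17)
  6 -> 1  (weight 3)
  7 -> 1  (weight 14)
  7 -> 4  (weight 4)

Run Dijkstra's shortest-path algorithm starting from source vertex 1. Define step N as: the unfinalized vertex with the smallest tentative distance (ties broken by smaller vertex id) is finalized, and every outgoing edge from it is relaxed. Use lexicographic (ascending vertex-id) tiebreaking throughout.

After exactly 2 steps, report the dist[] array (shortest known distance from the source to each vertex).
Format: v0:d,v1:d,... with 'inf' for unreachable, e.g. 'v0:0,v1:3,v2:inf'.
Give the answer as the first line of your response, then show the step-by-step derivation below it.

v0:inf,v1:0,v2:inf,v3:31,v4:inf,v5:14,v6:inf,v7:inf

step 1: dist = v0:inf,v1:0,v2:inf,v3:inf,v4:inf,v5:14,v6:inf,v7:inf
step 2: dist = v0:inf,v1:0,v2:inf,v3:31,v4:inf,v5:14,v6:inf,v7:inf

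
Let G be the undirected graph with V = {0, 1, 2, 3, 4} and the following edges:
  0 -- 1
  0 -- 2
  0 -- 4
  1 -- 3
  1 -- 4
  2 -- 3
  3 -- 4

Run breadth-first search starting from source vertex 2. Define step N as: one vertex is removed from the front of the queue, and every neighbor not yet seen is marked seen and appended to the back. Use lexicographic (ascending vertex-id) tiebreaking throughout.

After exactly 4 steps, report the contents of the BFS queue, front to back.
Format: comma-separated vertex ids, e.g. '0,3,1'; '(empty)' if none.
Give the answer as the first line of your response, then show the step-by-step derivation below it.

4

step 1: dequeue 2; queue=[0,3]; order=2
step 2: dequeue 0; queue=[3,1,4]; order=2,0
step 3: dequeue 3; queue=[1,4]; order=2,0,3
step 4: dequeue 1; queue=[4]; order=2,0,3,1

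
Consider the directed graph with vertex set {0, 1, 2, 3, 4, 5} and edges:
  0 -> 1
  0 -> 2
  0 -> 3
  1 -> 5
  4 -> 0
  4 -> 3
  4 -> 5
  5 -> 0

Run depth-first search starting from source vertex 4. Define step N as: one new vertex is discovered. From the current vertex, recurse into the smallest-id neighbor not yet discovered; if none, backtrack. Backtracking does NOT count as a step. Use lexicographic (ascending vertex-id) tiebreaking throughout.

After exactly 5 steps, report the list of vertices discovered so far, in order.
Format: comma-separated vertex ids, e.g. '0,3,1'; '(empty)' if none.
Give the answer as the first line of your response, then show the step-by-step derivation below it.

4,0,1,5,2

step 1: discover 4; path=4; order=4
step 2: discover 0; path=4>0; order=4,0
step 3: discover 1; path=4>0>1; order=4,0,1
step 4: discover 5; path=4>0>1>5; order=4,0,1,5
step 5: discover 2; path=4>0>2; order=4,0,1,5,2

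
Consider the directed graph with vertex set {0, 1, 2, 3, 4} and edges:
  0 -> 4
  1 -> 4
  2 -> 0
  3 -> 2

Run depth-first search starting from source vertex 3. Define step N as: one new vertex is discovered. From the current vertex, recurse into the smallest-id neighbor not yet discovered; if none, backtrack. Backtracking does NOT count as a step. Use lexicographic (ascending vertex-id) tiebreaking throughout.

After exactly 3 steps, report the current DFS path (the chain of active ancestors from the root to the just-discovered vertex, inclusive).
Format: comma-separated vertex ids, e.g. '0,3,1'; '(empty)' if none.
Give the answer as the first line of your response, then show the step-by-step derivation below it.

3,2,0

step 1: discover 3; path=3; order=3
step 2: discover 2; path=3>2; order=3,2
step 3: discover 0; path=3>2>0; order=3,2,0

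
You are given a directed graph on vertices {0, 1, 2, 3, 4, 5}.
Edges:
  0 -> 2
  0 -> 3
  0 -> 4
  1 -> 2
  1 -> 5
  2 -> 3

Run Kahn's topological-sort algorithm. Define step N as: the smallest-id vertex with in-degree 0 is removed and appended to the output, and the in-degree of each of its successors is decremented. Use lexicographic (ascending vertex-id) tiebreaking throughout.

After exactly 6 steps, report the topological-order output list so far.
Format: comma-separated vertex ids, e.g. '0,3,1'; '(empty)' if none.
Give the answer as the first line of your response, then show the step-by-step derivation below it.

0,1,2,3,4,5

step 1: output 0; order=[0]; indeg=(0,0,1,1,0,1)
step 2: output 1; order=[0,1]; indeg=(0,0,0,1,0,0)
step 3: output 2; order=[0,1,2]; indeg=(0,0,0,0,0,0)
step 4: output 3; order=[0,1,2,3]; indeg=(0,0,0,0,0,0)
step 5: output 4; order=[0,1,2,3,4]; indeg=(0,0,0,0,0,0)
step 6: output 5; order=[0,1,2,3,4,5]; indeg=(0,0,0,0,0,0)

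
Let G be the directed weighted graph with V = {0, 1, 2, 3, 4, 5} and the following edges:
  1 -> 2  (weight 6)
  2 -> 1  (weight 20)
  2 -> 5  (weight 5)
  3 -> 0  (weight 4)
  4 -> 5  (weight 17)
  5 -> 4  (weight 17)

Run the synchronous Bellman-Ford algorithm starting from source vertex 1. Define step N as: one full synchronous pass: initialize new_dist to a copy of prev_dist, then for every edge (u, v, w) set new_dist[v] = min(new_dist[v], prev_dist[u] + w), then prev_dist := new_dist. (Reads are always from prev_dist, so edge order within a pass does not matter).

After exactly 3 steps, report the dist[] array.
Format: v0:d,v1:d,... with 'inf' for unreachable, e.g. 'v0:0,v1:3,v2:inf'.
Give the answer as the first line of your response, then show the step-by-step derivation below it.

v0:inf,v1:0,v2:6,v3:inf,v4:28,v5:11

step 1: dist = v0:inf,v1:0,v2:6,v3:inf,v4:inf,v5:inf
step 2: dist = v0:inf,v1:0,v2:6,v3:inf,v4:inf,v5:11
step 3: dist = v0:inf,v1:0,v2:6,v3:inf,v4:28,v5:11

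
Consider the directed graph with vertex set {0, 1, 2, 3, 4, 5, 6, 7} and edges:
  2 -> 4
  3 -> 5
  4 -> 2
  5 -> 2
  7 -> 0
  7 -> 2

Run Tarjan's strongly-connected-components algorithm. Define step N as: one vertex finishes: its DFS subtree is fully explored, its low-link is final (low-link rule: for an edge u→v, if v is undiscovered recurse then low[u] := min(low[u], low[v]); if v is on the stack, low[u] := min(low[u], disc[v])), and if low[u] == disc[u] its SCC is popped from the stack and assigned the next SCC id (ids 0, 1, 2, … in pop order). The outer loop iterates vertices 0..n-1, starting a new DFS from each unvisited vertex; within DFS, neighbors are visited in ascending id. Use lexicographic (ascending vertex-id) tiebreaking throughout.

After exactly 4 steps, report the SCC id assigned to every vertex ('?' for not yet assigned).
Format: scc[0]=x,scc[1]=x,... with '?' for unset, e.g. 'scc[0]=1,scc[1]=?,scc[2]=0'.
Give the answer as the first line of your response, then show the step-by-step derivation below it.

scc[0]=0,scc[1]=1,scc[2]=2,scc[3]=?,scc[4]=2,scc[5]=?,scc[6]=?,scc[7]=?

step 1: low=(low[0]=0,low[1]=?,low[2]=?,low[3]=?,low[4]=?,low[5]=?,low[6]=?,low[7]=?); scc=(scc[0]=0,scc[1]=?,scc[2]=?,scc[3]=?,scc[4]=?,scc[5]=?,scc[6]=?,scc[7]=?)
step 2: low=(low[0]=0,low[1]=1,low[2]=?,low[3]=?,low[4]=?,low[5]=?,low[6]=?,low[7]=?); scc=(scc[0]=0,scc[1]=1,scc[2]=?,scc[3]=?,scc[4]=?,scc[5]=?,scc[6]=?,scc[7]=?)
step 3: low=(low[0]=0,low[1]=1,low[2]=2,low[3]=?,low[4]=2,low[5]=?,low[6]=?,low[7]=?); scc=(scc[0]=0,scc[1]=1,scc[2]=?,scc[3]=?,scc[4]=?,scc[5]=?,scc[6]=?,scc[7]=?)
step 4: low=(low[0]=0,low[1]=1,low[2]=2,low[3]=?,low[4]=2,low[5]=?,low[6]=?,low[7]=?); scc=(scc[0]=0,scc[1]=1,scc[2]=2,scc[3]=?,scc[4]=2,scc[5]=?,scc[6]=?,scc[7]=?)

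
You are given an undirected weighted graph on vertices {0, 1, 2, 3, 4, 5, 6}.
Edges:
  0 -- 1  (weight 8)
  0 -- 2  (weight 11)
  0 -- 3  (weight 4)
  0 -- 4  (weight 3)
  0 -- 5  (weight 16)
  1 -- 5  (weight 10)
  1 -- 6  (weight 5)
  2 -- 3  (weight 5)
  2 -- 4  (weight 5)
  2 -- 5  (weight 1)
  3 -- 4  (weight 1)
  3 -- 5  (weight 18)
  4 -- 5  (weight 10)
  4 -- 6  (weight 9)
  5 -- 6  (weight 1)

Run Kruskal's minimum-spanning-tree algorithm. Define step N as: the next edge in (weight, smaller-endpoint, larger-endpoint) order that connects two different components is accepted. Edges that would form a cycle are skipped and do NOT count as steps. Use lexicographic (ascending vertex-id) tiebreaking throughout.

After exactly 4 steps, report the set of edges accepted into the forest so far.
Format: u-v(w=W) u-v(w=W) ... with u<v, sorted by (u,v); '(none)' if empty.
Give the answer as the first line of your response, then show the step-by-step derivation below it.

0-4(w=3) 2-5(w=1) 3-4(w=1) 5-6(w=1)

step 1: add edge 2-5 (w=1); MST = {2-5(w=1)}
step 2: add edge 3-4 (w=1); MST = {2-5(w=1) 3-4(w=1)}
step 3: add edge 5-6 (w=1); MST = {2-5(w=1) 3-4(w=1) 5-6(w=1)}
step 4: add edge 0-4 (w=3); MST = {0-4(w=3) 2-5(w=1) 3-4(w=1) 5-6(w=1)}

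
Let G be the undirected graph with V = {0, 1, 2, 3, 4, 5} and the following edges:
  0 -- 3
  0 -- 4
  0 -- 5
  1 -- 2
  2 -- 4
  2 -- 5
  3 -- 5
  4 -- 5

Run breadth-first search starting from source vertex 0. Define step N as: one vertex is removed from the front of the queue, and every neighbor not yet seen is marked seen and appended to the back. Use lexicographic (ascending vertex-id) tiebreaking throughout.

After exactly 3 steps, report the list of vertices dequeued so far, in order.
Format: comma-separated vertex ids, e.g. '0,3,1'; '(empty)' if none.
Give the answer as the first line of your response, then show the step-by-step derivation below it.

0,3,4

step 1: dequeue 0; queue=[3,4,5]; order=0
step 2: dequeue 3; queue=[4,5]; order=0,3
step 3: dequeue 4; queue=[5,2]; order=0,3,4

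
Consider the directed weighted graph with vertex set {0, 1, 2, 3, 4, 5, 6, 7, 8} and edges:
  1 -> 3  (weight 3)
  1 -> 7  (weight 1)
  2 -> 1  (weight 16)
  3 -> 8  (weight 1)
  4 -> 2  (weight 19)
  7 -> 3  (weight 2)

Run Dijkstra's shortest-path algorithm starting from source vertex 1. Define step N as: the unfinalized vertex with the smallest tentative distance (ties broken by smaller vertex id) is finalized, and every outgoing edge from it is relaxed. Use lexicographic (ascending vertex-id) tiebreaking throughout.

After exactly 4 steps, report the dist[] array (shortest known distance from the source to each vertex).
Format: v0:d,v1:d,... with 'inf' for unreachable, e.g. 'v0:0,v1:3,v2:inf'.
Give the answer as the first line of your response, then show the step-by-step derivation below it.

v0:inf,v1:0,v2:inf,v3:3,v4:inf,v5:inf,v6:inf,v7:1,v8:4

step 1: dist = v0:inf,v1:0,v2:inf,v3:3,v4:inf,v5:inf,v6:inf,v7:1,v8:inf
step 2: dist = v0:inf,v1:0,v2:inf,v3:3,v4:inf,v5:inf,v6:inf,v7:1,v8:inf
step 3: dist = v0:inf,v1:0,v2:inf,v3:3,v4:inf,v5:inf,v6:inf,v7:1,v8:4
step 4: dist = v0:inf,v1:0,v2:inf,v3:3,v4:inf,v5:inf,v6:inf,v7:1,v8:4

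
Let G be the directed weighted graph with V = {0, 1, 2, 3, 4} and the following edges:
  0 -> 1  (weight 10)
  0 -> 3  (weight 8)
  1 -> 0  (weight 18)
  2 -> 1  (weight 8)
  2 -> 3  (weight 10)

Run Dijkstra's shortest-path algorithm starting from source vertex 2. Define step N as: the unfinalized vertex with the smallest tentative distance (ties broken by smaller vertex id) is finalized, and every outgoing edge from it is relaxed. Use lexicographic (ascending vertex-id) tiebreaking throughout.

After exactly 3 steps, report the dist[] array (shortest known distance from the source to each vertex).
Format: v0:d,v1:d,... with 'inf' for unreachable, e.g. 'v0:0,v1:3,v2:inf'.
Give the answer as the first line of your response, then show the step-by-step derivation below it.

v0:26,v1:8,v2:0,v3:10,v4:inf

step 1: dist = v0:inf,v1:8,v2:0,v3:10,v4:inf
step 2: dist = v0:26,v1:8,v2:0,v3:10,v4:inf
step 3: dist = v0:26,v1:8,v2:0,v3:10,v4:inf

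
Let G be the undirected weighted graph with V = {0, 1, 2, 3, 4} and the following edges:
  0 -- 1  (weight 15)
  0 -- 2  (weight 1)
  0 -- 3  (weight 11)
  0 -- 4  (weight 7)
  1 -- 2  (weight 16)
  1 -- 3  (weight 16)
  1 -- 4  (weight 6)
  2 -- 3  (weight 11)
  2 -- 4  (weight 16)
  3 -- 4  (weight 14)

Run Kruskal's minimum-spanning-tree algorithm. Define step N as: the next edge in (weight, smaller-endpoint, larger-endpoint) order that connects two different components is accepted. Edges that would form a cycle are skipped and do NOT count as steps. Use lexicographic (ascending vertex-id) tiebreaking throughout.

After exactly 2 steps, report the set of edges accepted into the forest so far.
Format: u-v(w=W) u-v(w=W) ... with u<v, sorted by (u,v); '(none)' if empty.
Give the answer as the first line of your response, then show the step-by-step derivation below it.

0-2(w=1) 1-4(w=6)

step 1: add edge 0-2 (w=1); MST = {0-2(w=1)}
step 2: add edge 1-4 (w=6); MST = {0-2(w=1) 1-4(w=6)}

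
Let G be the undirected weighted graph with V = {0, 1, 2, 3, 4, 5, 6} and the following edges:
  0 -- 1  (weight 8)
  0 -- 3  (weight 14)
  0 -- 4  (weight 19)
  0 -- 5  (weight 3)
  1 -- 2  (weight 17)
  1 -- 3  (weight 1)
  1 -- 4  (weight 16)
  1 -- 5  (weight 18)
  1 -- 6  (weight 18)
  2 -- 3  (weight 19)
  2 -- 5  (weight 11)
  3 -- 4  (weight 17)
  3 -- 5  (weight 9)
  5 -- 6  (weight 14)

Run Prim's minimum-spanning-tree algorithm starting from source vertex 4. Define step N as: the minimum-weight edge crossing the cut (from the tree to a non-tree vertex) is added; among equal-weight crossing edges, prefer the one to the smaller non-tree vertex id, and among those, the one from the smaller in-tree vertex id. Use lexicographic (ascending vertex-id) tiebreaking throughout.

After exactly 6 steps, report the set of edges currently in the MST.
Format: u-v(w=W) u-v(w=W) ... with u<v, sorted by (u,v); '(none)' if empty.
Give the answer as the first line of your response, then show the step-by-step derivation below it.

0-1(w=8) 0-5(w=3) 1-3(w=1) 1-4(w=16) 2-5(w=11) 5-6(w=14)

step 1: add edge 1-4 (w=16); MST = {1-4(w=16)}
step 2: add edge 1-3 (w=1); MST = {1-3(w=1) 1-4(w=16)}
step 3: add edge 0-1 (w=8); MST = {0-1(w=8) 1-3(w=1) 1-4(w=16)}
step 4: add edge 0-5 (w=3); MST = {0-1(w=8) 0-5(w=3) 1-3(w=1) 1-4(w=16)}
step 5: add edge 2-5 (w=11); MST = {0-1(w=8) 0-5(w=3) 1-3(w=1) 1-4(w=16) 2-5(w=11)}
step 6: add edge 5-6 (w=14); MST = {0-1(w=8) 0-5(w=3) 1-3(w=1) 1-4(w=16) 2-5(w=11) 5-6(w=14)}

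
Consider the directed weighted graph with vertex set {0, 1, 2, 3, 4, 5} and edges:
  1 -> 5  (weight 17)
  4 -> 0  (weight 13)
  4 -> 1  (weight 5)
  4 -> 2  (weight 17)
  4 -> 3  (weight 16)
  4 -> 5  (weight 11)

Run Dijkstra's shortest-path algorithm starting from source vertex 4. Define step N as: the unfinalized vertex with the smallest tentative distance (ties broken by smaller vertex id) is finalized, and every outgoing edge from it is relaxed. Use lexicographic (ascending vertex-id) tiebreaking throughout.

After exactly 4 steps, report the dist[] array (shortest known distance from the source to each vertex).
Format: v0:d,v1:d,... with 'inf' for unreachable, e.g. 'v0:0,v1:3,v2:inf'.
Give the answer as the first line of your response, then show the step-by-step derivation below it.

v0:13,v1:5,v2:17,v3:16,v4:0,v5:11

step 1: dist = v0:13,v1:5,v2:17,v3:16,v4:0,v5:11
step 2: dist = v0:13,v1:5,v2:17,v3:16,v4:0,v5:11
step 3: dist = v0:13,v1:5,v2:17,v3:16,v4:0,v5:11
step 4: dist = v0:13,v1:5,v2:17,v3:16,v4:0,v5:11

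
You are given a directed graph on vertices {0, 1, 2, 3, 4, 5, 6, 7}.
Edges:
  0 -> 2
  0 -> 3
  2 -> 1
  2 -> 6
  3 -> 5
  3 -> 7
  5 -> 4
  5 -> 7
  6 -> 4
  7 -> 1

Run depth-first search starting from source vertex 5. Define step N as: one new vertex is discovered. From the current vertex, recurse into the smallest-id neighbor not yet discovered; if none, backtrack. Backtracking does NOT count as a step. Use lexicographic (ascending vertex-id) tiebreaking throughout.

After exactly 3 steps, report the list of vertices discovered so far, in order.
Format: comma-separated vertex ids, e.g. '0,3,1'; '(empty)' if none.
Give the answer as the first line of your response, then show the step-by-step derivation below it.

5,4,7

step 1: discover 5; path=5; order=5
step 2: discover 4; path=5>4; order=5,4
step 3: discover 7; path=5>7; order=5,4,7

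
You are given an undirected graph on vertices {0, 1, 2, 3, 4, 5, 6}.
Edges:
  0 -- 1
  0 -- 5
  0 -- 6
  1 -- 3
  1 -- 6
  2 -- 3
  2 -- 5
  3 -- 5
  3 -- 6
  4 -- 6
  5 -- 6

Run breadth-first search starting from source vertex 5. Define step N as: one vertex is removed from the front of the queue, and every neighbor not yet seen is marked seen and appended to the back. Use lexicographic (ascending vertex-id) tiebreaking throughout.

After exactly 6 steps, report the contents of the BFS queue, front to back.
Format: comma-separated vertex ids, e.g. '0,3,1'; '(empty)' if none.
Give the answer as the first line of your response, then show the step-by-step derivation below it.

4

step 1: dequeue 5; queue=[0,2,3,6]; order=5
step 2: dequeue 0; queue=[2,3,6,1]; order=5,0
step 3: dequeue 2; queue=[3,6,1]; order=5,0,2
step 4: dequeue 3; queue=[6,1]; order=5,0,2,3
step 5: dequeue 6; queue=[1,4]; order=5,0,2,3,6
step 6: dequeue 1; queue=[4]; order=5,0,2,3,6,1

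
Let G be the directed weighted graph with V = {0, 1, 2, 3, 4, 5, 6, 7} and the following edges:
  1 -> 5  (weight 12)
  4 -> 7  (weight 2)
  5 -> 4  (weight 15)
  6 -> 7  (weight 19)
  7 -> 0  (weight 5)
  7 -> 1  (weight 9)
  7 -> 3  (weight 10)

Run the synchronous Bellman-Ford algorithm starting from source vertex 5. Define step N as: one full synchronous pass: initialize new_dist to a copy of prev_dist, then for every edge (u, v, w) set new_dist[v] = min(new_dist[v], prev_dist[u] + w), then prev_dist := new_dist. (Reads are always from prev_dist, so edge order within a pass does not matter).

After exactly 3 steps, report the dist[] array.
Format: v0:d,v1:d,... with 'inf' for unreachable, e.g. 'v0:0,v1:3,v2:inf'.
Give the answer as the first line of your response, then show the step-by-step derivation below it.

v0:22,v1:26,v2:inf,v3:27,v4:15,v5:0,v6:inf,v7:17

step 1: dist = v0:inf,v1:inf,v2:inf,v3:inf,v4:15,v5:0,v6:inf,v7:inf
step 2: dist = v0:inf,v1:inf,v2:inf,v3:inf,v4:15,v5:0,v6:inf,v7:17
step 3: dist = v0:22,v1:26,v2:inf,v3:27,v4:15,v5:0,v6:inf,v7:17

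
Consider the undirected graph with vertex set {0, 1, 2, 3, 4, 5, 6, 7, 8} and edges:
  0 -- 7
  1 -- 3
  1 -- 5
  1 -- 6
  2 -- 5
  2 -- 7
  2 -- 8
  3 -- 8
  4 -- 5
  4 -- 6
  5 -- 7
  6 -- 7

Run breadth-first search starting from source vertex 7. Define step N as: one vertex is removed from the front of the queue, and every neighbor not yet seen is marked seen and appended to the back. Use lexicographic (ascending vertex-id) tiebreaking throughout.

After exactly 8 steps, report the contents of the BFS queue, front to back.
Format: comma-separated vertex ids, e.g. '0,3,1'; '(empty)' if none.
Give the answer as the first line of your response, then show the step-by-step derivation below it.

3

step 1: dequeue 7; queue=[0,2,5,6]; order=7
step 2: dequeue 0; queue=[2,5,6]; order=7,0
step 3: dequeue 2; queue=[5,6,8]; order=7,0,2
step 4: dequeue 5; queue=[6,8,1,4]; order=7,0,2,5
step 5: dequeue 6; queue=[8,1,4]; order=7,0,2,5,6
step 6: dequeue 8; queue=[1,4,3]; order=7,0,2,5,6,8
step 7: dequeue 1; queue=[4,3]; order=7,0,2,5,6,8,1
step 8: dequeue 4; queue=[3]; order=7,0,2,5,6,8,1,4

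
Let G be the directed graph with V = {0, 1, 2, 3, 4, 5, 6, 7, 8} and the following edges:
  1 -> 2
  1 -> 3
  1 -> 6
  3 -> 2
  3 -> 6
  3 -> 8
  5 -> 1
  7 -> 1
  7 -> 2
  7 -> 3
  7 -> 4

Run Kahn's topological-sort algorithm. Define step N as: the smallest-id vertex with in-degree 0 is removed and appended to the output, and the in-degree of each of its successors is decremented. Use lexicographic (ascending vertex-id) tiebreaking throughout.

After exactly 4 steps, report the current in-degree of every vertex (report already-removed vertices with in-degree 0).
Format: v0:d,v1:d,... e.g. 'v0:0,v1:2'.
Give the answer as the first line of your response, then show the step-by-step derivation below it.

v0:0,v1:0,v2:1,v3:0,v4:0,v5:0,v6:1,v7:0,v8:1

step 1: output 0; order=[0]; indeg=(0,2,3,2,1,0,2,0,1)
step 2: output 5; order=[0,5]; indeg=(0,1,3,2,1,0,2,0,1)
step 3: output 7; order=[0,5,7]; indeg=(0,0,2,1,0,0,2,0,1)
step 4: output 1; order=[0,5,7,1]; indeg=(0,0,1,0,0,0,1,0,1)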